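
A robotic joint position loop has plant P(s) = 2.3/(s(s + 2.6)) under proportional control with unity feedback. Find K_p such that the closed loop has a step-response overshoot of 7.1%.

K_p = 1.77

From %OS = 100·exp(−πζ/√(1−ζ²)) = 7.1%, ζ = −ln(0.071)/√(π²+ln²(0.071)) = 0.6441.
Characteristic equation s² + 2.6s + 2.3K_p = 0 gives ζ = 2.6/(2√(2.3K_p)).
Setting ζ = 0.6441: √(2.3K_p) = 2.6/(2·0.6441) = 2.018, so K_p = 4.074/2.3 = 1.77.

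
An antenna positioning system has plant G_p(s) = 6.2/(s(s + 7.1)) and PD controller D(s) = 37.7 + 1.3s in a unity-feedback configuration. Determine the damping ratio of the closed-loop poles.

ζ = 0.496

Forward path: (37.7 + 1.3s)·6.2/(s(s+7.1)). The closed-loop characteristic equation is s² + (7.1 + 6.2·1.3)s + 6.2·37.7 = 0.
That is s² + 15.16s + 233.7 = 0, so ω_n = 15.29 rad/s and ζ = 15.16/(2·15.29) = 0.4958.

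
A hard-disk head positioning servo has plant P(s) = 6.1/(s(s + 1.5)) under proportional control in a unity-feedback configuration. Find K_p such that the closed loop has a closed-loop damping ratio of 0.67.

Closed-loop characteristic equation: s² + 1.5s + K_p·6.1 = 0.
So ω_n = √(6.1K_p) and 2ζω_n = 1.5, giving ζ = 1.5/(2√(6.1K_p)).
Setting ζ = 0.67: √(6.1K_p) = 1.5/(2·0.67) = 1.119, so K_p = 1.253/6.1 = 0.205.

K_p = 0.205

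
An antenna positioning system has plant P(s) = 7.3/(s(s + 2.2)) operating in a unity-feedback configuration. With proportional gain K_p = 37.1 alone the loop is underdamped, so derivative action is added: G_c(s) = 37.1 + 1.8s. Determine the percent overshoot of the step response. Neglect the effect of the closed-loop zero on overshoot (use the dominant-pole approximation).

Forward path: (37.1 + 1.8s)·7.3/(s(s+2.2)). The closed-loop characteristic equation is s² + (2.2 + 7.3·1.8)s + 7.3·37.1 = 0.
That is s² + 15.34s + 270.8 = 0, so ω_n = 16.46 rad/s and ζ = 15.34/(2·16.46) = 0.4661.
%OS = 100·exp(−πζ/√(1−ζ²)) = 19.1%.

19.1%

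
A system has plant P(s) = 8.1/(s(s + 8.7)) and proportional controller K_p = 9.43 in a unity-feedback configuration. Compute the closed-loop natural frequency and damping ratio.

The closed-loop denominator is s(s+8.7) + 9.43·8.1 = s² + 8.7s + 76.38.
Matching s² + 2ζω_n s + ω_n²: ω_n = √76.38 = 8.74 rad/s and 2ζω_n = 8.7, so ζ = 8.7/(2·8.74) = 0.498.

ω_n = 8.74 rad/s, ζ = 0.498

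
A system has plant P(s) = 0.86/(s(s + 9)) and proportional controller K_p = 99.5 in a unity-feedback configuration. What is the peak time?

T_p = 0.389 s

From 1 + K_pP(s) = 0: s² + 9s + 85.57 = 0 ⇒ ω_n = 9.25, ζ = 0.4865.
Damped frequency ω_d = ω_n√(1−ζ²) = 8.082 rad/s, so peak time T_p = π/ω_d = 0.389 s.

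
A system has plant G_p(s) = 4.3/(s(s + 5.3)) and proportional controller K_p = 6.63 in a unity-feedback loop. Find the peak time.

T_p = 0.678 s

The closed-loop denominator s² + 5.3s + 28.51 gives ω_n = √28.51 = 5.339 and ζ = 5.3/(2ω_n) = 0.4963.
Damped frequency ω_d = ω_n√(1−ζ²) = 4.635 rad/s, so peak time T_p = π/ω_d = 0.678 s.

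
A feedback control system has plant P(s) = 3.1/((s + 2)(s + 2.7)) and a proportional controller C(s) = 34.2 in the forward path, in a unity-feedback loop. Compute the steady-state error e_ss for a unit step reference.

0.0485

The loop is type 0. Static position error constant K_pos = C(0)·P(0) = 34.2·0.5741 = 19.63.
Steady-state error to a unit step: e_ss = 1/(1+K_pos) = 1/20.63 = 0.0485.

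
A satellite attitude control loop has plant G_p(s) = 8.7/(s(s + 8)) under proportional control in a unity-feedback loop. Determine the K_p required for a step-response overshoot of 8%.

K_p = 4.68

From %OS = 100·exp(−πζ/√(1−ζ²)) = 8%, ζ = −ln(0.08)/√(π²+ln²(0.08)) = 0.6266.
Characteristic equation s² + 8s + 8.7K_p = 0 gives ζ = 8/(2√(8.7K_p)).
Setting ζ = 0.6266: √(8.7K_p) = 8/(2·0.6266) = 6.384, so K_p = 40.75/8.7 = 4.68.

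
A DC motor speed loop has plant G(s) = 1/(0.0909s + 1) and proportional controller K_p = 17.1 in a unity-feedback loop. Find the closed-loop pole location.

s = -199.1

Closed loop: T(s) = K_p·G/(1+K_p·G) = 17.1/(0.0909s + 1 + 17.1), with pole at s = −(1 + 17.1)/0.0909 = −199.1.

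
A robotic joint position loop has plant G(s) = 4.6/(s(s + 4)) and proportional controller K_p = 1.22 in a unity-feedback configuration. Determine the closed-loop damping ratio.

The closed-loop denominator is s(s+4) + 1.22·4.6 = s² + 4s + 5.612.
Matching s² + 2ζω_n s + ω_n²: ω_n = √5.612 = 2.369 rad/s and 2ζω_n = 4, so ζ = 4/(2·2.369) = 0.844.

ζ = 0.844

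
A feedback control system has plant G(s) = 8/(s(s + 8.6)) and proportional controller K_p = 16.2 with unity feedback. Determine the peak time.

T_p = 0.298 s

From 1 + K_pG(s) = 0: s² + 8.6s + 129.6 = 0 ⇒ ω_n = 11.38, ζ = 0.3777.
Damped frequency ω_d = ω_n√(1−ζ²) = 10.54 rad/s, so peak time T_p = π/ω_d = 0.298 s.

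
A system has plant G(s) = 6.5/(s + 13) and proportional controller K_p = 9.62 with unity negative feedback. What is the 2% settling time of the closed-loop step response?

Closed-loop transfer function: T(s) = K_p·G(s)/(1 + K_p·G(s)) = 62.53/(s + 13 + 62.53) = 62.53/(s + 75.53).
Time constant τ = 1/75.53 = 0.01324 s, so the 2% settling time is about 4τ = 0.053 s.

T_s ≈ 0.053 s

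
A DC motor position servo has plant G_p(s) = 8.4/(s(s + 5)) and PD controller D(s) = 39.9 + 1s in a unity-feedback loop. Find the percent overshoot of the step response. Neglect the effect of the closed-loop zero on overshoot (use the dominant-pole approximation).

Forward path: (39.9 + 1s)·8.4/(s(s+5)). The closed-loop characteristic equation is s² + (5 + 8.4·1)s + 8.4·39.9 = 0.
That is s² + 13.4s + 335.2 = 0, so ω_n = 18.31 rad/s and ζ = 13.4/(2·18.31) = 0.366.
%OS = 100·exp(−πζ/√(1−ζ²)) = 29.1%.

29.1%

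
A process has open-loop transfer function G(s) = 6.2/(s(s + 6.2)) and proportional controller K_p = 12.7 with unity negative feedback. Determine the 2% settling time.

T_s ≈ 1.29 s

The closed-loop denominator s² + 6.2s + 78.74 gives ω_n = √78.74 = 8.874 and ζ = 6.2/(2ω_n) = 0.3494.
2% settling time T_s ≈ 4/(ζω_n) = 4/3.1 = 1.29 s.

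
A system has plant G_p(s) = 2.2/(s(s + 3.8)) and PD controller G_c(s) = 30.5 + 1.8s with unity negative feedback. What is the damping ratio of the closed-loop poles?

Forward path: (30.5 + 1.8s)·2.2/(s(s+3.8)). The closed-loop characteristic equation is s² + (3.8 + 2.2·1.8)s + 2.2·30.5 = 0.
That is s² + 7.76s + 67.1 = 0, so ω_n = 8.191 rad/s and ζ = 7.76/(2·8.191) = 0.4737.

ζ = 0.474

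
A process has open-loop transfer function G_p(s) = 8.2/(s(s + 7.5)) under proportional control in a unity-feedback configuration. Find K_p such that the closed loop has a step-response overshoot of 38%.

From %OS = 100·exp(−πζ/√(1−ζ²)) = 38%, ζ = −ln(0.38)/√(π²+ln²(0.38)) = 0.2943.
Characteristic equation s² + 7.5s + 8.2K_p = 0 gives ζ = 7.5/(2√(8.2K_p)).
Setting ζ = 0.2943: √(8.2K_p) = 7.5/(2·0.2943) = 12.74, so K_p = 162.3/8.2 = 19.8.

K_p = 19.8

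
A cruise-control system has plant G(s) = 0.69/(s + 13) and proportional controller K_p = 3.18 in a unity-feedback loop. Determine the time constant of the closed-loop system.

τ = 0.0658 s

Closed-loop transfer function: T(s) = K_p·G(s)/(1 + K_p·G(s)) = 2.194/(s + 13 + 2.194) = 2.194/(s + 15.19).
Time constant τ = 1/15.19 = 0.0658 s.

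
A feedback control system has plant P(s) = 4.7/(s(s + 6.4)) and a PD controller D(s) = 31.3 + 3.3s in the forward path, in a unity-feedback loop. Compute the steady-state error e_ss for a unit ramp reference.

0.0435

The loop has one pole at the origin (type 1). Velocity error constant K_v = lim_{s→0} s·D(s)P(s) = 31.3·4.7/6.4 = 22.99.
Steady-state error to a unit ramp: e_ss = 1/K_v = 0.0435.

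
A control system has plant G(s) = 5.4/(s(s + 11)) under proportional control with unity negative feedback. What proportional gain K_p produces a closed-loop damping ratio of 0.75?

K_p = 9.96

Closed-loop characteristic equation: s² + 11s + K_p·5.4 = 0.
So ω_n = √(5.4K_p) and 2ζω_n = 11, giving ζ = 11/(2√(5.4K_p)).
Setting ζ = 0.75: √(5.4K_p) = 11/(2·0.75) = 7.333, so K_p = 53.78/5.4 = 9.96.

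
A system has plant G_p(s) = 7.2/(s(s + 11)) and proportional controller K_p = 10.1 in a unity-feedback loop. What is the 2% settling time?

The closed-loop denominator s² + 11s + 72.72 gives ω_n = √72.72 = 8.528 and ζ = 11/(2ω_n) = 0.645.
2% settling time T_s ≈ 4/(ζω_n) = 4/5.5 = 0.727 s.

T_s ≈ 0.727 s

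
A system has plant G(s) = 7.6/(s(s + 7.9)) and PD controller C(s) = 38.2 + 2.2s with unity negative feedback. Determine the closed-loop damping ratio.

Forward path: (38.2 + 2.2s)·7.6/(s(s+7.9)). The closed-loop characteristic equation is s² + (7.9 + 7.6·2.2)s + 7.6·38.2 = 0.
That is s² + 24.62s + 290.3 = 0, so ω_n = 17.04 rad/s and ζ = 24.62/(2·17.04) = 0.7225.

ζ = 0.722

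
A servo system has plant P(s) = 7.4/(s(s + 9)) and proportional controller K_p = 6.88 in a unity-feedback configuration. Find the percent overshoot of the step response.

Closed-loop characteristic equation: s² + 9s + 50.91 = 0, so ω_n = 7.135 rad/s and ζ = 9/(2·7.135) = 0.6307.
%OS = 100·exp(−πζ/√(1−ζ²)) = 100·exp(−π·0.6307/√0.6023) = 7.78%.

7.78%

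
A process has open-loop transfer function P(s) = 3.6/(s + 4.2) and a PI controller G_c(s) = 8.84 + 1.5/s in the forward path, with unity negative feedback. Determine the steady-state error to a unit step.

0

The open loop G_c(s)P(s) has a pole at the origin (type 1), so the static position error constant is infinite and e_ss = 1/(1+∞) = 0.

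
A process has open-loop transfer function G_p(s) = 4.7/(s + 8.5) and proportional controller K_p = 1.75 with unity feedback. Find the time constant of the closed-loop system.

Closed-loop transfer function: T(s) = K_p·G_p(s)/(1 + K_p·G_p(s)) = 8.225/(s + 8.5 + 8.225) = 8.225/(s + 16.73).
Time constant τ = 1/16.73 = 0.0598 s.

τ = 0.0598 s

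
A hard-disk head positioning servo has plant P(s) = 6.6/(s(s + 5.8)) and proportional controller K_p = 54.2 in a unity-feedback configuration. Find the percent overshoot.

The closed-loop denominator s² + 5.8s + 357.7 gives ω_n = √357.7 = 18.91 and ζ = 5.8/(2ω_n) = 0.1533.
%OS = 100·exp(−πζ/√(1−ζ²)) = 100·exp(−π·0.1533/√0.9765) = 61.4%.

61.4%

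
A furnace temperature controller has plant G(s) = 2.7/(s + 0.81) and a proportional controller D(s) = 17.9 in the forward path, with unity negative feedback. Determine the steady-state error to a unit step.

0.0165

The loop is type 0. Static position error constant K_pos = D(0)·G(0) = 17.9·3.333 = 59.67.
Steady-state error to a unit step: e_ss = 1/(1+K_pos) = 1/60.67 = 0.0165.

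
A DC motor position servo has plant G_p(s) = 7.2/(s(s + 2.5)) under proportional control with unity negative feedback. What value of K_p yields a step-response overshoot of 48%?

From %OS = 100·exp(−πζ/√(1−ζ²)) = 48%, ζ = −ln(0.48)/√(π²+ln²(0.48)) = 0.2275.
Characteristic equation s² + 2.5s + 7.2K_p = 0 gives ζ = 2.5/(2√(7.2K_p)).
Setting ζ = 0.2275: √(7.2K_p) = 2.5/(2·0.2275) = 5.494, so K_p = 30.19/7.2 = 4.19.

K_p = 4.19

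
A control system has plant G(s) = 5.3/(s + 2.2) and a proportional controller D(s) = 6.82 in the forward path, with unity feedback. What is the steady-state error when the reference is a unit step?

The loop is type 0. Static position error constant K_pos = D(0)·G(0) = 6.82·2.409 = 16.43.
Steady-state error to a unit step: e_ss = 1/(1+K_pos) = 1/17.43 = 0.0574.

0.0574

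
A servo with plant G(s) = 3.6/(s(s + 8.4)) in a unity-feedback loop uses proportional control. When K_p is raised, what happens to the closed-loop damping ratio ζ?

ζ = 8.4/(2√(3.6K_p)); increasing K_p raises the denominator, so ζ falls.

decrease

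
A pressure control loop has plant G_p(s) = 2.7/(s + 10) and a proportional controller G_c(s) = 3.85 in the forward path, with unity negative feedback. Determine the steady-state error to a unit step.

The loop is type 0. Static position error constant K_pos = G_c(0)·G_p(0) = 3.85·0.27 = 1.04.
Steady-state error to a unit step: e_ss = 1/(1+K_pos) = 1/2.04 = 0.49.

0.49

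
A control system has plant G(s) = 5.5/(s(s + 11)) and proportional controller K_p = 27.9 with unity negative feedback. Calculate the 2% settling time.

T_s ≈ 0.727 s

From 1 + K_pG(s) = 0: s² + 11s + 153.4 = 0 ⇒ ω_n = 12.39, ζ = 0.444.
2% settling time T_s ≈ 4/(ζω_n) = 4/5.5 = 0.727 s.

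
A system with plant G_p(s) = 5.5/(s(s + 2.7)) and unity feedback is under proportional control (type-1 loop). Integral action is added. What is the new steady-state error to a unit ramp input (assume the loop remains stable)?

0

The integrator raises the loop to type 2, so K_v → ∞ and e_ss to a ramp is zero.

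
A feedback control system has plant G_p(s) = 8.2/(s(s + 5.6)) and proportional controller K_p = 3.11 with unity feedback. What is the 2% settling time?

The closed-loop denominator s² + 5.6s + 25.5 gives ω_n = √25.5 = 5.05 and ζ = 5.6/(2ω_n) = 0.5545.
2% settling time T_s ≈ 4/(ζω_n) = 4/2.8 = 1.43 s.

T_s ≈ 1.43 s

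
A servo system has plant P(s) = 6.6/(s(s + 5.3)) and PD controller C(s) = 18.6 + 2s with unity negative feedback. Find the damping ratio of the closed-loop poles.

Forward path: (18.6 + 2s)·6.6/(s(s+5.3)). The closed-loop characteristic equation is s² + (5.3 + 6.6·2)s + 6.6·18.6 = 0.
That is s² + 18.5s + 122.8 = 0, so ω_n = 11.08 rad/s and ζ = 18.5/(2·11.08) = 0.8349.

ζ = 0.835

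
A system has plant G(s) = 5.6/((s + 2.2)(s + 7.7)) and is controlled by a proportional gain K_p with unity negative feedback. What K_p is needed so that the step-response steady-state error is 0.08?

For a type-0 loop with proportional control, e_ss = 1/(1 + K_p·G(0)).
G(0) = 0.3306. Require 1/(1 + K_p·0.3306) = 0.08, so 1 + 0.3306·K_p = 12.5.
K_p = (12.5 − 1)/0.3306 = 34.8.

K_p = 34.8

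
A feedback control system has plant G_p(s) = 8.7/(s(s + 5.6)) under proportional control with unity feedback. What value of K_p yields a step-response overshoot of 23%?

K_p = 5.02

From %OS = 100·exp(−πζ/√(1−ζ²)) = 23%, ζ = −ln(0.23)/√(π²+ln²(0.23)) = 0.4237.
Characteristic equation s² + 5.6s + 8.7K_p = 0 gives ζ = 5.6/(2√(8.7K_p)).
Setting ζ = 0.4237: √(8.7K_p) = 5.6/(2·0.4237) = 6.608, so K_p = 43.66/8.7 = 5.02.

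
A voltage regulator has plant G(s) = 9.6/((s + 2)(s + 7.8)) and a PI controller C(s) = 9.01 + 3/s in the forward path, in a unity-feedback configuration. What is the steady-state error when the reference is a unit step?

The open loop C(s)G(s) has a pole at the origin (type 1), so the static position error constant is infinite and e_ss = 1/(1+∞) = 0.

0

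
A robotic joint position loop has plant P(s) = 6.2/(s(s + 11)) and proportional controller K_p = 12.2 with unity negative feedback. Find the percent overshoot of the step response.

7.69%

Closed-loop characteristic equation: s² + 11s + 75.64 = 0, so ω_n = 8.697 rad/s and ζ = 11/(2·8.697) = 0.6324.
%OS = 100·exp(−πζ/√(1−ζ²)) = 100·exp(−π·0.6324/√0.6001) = 7.69%.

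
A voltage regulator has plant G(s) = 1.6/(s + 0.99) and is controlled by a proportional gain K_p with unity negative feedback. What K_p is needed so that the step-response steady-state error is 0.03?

Steady-state error for a unit step on this type-0 loop is 1/(1 + K_p·G(0)).
G(0) = 1.616. Require 1/(1 + K_p·1.616) = 0.03, so 1 + 1.616·K_p = 33.33.
K_p = (33.33 − 1)/1.616 = 20.

K_p = 20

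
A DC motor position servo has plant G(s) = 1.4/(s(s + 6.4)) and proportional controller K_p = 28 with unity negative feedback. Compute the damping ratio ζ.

The closed-loop denominator is s(s+6.4) + 28·1.4 = s² + 6.4s + 39.2.
So ω_n² = 39.2 ⇒ ω_n = 6.261 rad/s, and ζ = 6.4/(2ω_n) = 0.511.

ζ = 0.511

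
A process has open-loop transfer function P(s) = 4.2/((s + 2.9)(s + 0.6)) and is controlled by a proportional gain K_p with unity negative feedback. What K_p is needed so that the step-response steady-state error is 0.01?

For a type-0 loop with proportional control, e_ss = 1/(1 + K_p·P(0)).
P(0) = 2.414. Require 1/(1 + K_p·2.414) = 0.01, so 1 + 2.414·K_p = 100.
K_p = (100 − 1)/2.414 = 41.

K_p = 41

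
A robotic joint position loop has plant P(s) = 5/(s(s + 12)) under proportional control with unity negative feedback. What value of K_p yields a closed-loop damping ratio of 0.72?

K_p = 13.9

Closed-loop characteristic equation: s² + 12s + K_p·5 = 0.
So ω_n = √(5K_p) and 2ζω_n = 12, giving ζ = 12/(2√(5K_p)).
Setting ζ = 0.72: √(5K_p) = 12/(2·0.72) = 8.333, so K_p = 69.44/5 = 13.9.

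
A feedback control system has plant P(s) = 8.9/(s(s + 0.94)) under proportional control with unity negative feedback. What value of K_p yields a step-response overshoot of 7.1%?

K_p = 0.0598

From %OS = 100·exp(−πζ/√(1−ζ²)) = 7.1%, ζ = −ln(0.071)/√(π²+ln²(0.071)) = 0.6441.
Characteristic equation s² + 0.94s + 8.9K_p = 0 gives ζ = 0.94/(2√(8.9K_p)).
Setting ζ = 0.6441: √(8.9K_p) = 0.94/(2·0.6441) = 0.7297, so K_p = 0.5325/8.9 = 0.0598.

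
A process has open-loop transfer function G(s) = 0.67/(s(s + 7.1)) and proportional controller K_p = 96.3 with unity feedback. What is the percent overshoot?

21.3%

Closed-loop characteristic equation: s² + 7.1s + 64.52 = 0, so ω_n = 8.032 rad/s and ζ = 7.1/(2·8.032) = 0.442.
%OS = 100·exp(−πζ/√(1−ζ²)) = 100·exp(−π·0.442/√0.8047) = 21.3%.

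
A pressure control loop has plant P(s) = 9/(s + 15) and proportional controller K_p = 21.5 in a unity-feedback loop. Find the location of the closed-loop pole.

Closed-loop transfer function: T(s) = K_p·P(s)/(1 + K_p·P(s)) = 193.5/(s + 15 + 193.5) = 193.5/(s + 208.5).
The closed-loop pole is at s = −208.5.

s = -208.5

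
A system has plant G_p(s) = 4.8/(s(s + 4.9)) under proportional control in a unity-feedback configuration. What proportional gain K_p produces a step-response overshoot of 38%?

K_p = 14.4

From %OS = 100·exp(−πζ/√(1−ζ²)) = 38%, ζ = −ln(0.38)/√(π²+ln²(0.38)) = 0.2943.
Characteristic equation s² + 4.9s + 4.8K_p = 0 gives ζ = 4.9/(2√(4.8K_p)).
Setting ζ = 0.2943: √(4.8K_p) = 4.9/(2·0.2943) = 8.324, so K_p = 69.28/4.8 = 14.4.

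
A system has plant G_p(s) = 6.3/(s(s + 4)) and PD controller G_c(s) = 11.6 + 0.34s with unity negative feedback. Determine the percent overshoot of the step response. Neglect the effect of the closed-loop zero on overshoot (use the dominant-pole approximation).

Forward path: (11.6 + 0.34s)·6.3/(s(s+4)). The closed-loop characteristic equation is s² + (4 + 6.3·0.34)s + 6.3·11.6 = 0.
That is s² + 6.142s + 73.08 = 0, so ω_n = 8.549 rad/s and ζ = 6.142/(2·8.549) = 0.3592.
%OS = 100·exp(−πζ/√(1−ζ²)) = 29.8%.

29.8%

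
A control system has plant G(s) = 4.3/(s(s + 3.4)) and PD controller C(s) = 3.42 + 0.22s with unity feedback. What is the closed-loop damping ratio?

ζ = 0.567

Forward path: (3.42 + 0.22s)·4.3/(s(s+3.4)). The closed-loop characteristic equation is s² + (3.4 + 4.3·0.22)s + 4.3·3.42 = 0.
That is s² + 4.346s + 14.71 = 0, so ω_n = 3.835 rad/s and ζ = 4.346/(2·3.835) = 0.5666.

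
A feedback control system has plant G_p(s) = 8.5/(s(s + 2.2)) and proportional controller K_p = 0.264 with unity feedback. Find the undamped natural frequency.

The closed-loop denominator is s(s+2.2) + 0.264·8.5 = s² + 2.2s + 2.244.
So ω_n² = 2.244 ⇒ ω_n = 1.498 rad/s, and ζ = 2.2/(2ω_n) = 0.734.

ω_n = 1.5 rad/s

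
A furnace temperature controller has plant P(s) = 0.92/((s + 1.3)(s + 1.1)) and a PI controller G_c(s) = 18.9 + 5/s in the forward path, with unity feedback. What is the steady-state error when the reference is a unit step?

The open loop G_c(s)P(s) has a pole at the origin (type 1), so the static position error constant is infinite and e_ss = 1/(1+∞) = 0.

0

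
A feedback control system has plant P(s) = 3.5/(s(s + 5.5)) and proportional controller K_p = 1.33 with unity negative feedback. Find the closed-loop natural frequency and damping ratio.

1 + K_p·P(s) = 0 gives s² + 5.5s + 4.655 = 0.
So ω_n² = 4.655 ⇒ ω_n = 2.158 rad/s, and ζ = 5.5/(2ω_n) = 1.27.

ω_n = 2.16 rad/s, ζ = 1.27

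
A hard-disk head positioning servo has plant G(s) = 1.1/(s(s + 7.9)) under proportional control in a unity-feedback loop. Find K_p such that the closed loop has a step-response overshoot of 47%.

From %OS = 100·exp(−πζ/√(1−ζ²)) = 47%, ζ = −ln(0.47)/√(π²+ln²(0.47)) = 0.2337.
Characteristic equation s² + 7.9s + 1.1K_p = 0 gives ζ = 7.9/(2√(1.1K_p)).
Setting ζ = 0.2337: √(1.1K_p) = 7.9/(2·0.2337) = 16.9, so K_p = 285.7/1.1 = 260.

K_p = 260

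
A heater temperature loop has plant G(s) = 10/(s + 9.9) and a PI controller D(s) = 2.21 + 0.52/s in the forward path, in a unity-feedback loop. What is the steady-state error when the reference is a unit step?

0

The open loop D(s)G(s) has a pole at the origin (type 1), so the static position error constant is infinite and e_ss = 1/(1+∞) = 0.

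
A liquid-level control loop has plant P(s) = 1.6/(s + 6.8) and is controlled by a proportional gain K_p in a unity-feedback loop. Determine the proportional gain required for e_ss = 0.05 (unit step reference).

K_p = 80.7

Steady-state error for a unit step on this type-0 loop is 1/(1 + K_p·P(0)).
P(0) = 0.2353. Require 1/(1 + K_p·0.2353) = 0.05, so 1 + 0.2353·K_p = 20.
K_p = (20 − 1)/0.2353 = 80.7.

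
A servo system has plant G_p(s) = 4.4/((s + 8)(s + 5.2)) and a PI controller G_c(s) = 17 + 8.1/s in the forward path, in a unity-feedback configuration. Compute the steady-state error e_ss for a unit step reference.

0

The open loop G_c(s)G_p(s) has a pole at the origin (type 1), so the static position error constant is infinite and e_ss = 1/(1+∞) = 0.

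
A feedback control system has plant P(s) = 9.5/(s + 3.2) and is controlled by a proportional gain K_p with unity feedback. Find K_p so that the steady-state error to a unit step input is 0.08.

K_p = 3.87

The loop is type 0, so e_ss(step) = 1/(1 + K_pos) with K_pos = K_p·P(0).
P(0) = 2.969. Require 1/(1 + K_p·2.969) = 0.08, so 1 + 2.969·K_p = 12.5.
K_p = (12.5 − 1)/2.969 = 3.87.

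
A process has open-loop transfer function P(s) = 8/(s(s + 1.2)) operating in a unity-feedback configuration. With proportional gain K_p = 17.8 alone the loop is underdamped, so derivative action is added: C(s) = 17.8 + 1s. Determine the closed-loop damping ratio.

Forward path: (17.8 + 1s)·8/(s(s+1.2)). The closed-loop characteristic equation is s² + (1.2 + 8·1)s + 8·17.8 = 0.
That is s² + 9.2s + 142.4 = 0, so ω_n = 11.93 rad/s and ζ = 9.2/(2·11.93) = 0.3855.

ζ = 0.385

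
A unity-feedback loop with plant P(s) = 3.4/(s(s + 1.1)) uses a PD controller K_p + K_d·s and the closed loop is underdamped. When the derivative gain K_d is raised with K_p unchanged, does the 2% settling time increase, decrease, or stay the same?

Characteristic equation s² + (1.1 + 3.4K_d)s + 3.4K_p = 0: raising K_d increases ζω_n = (1.1+3.4K_d)/2 while the loop stays underdamped, so T_s ≈ 4/(ζω_n) decreases.

decrease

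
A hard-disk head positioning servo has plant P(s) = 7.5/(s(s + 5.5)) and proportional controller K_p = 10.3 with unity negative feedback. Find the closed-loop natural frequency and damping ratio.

The closed-loop denominator is s(s+5.5) + 10.3·7.5 = s² + 5.5s + 77.25.
So ω_n² = 77.25 ⇒ ω_n = 8.789 rad/s, and ζ = 5.5/(2ω_n) = 0.313.

ω_n = 8.79 rad/s, ζ = 0.313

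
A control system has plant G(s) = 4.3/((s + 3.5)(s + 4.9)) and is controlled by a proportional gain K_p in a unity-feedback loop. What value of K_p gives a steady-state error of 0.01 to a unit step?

K_p = 395

For a type-0 loop with proportional control, e_ss = 1/(1 + K_p·G(0)).
G(0) = 0.2507. Require 1/(1 + K_p·0.2507) = 0.01, so 1 + 0.2507·K_p = 100.
K_p = (100 − 1)/0.2507 = 395.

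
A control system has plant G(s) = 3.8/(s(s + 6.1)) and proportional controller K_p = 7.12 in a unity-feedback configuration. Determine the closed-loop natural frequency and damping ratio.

1 + K_p·G(s) = 0 gives s² + 6.1s + 27.06 = 0.
Matching s² + 2ζω_n s + ω_n²: ω_n = √27.06 = 5.202 rad/s and 2ζω_n = 6.1, so ζ = 6.1/(2·5.202) = 0.586.

ω_n = 5.2 rad/s, ζ = 0.586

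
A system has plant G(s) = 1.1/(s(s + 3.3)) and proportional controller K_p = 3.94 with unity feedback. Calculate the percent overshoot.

1.69%

From 1 + K_pG(s) = 0: s² + 3.3s + 4.334 = 0 ⇒ ω_n = 2.082, ζ = 0.7926.
%OS = 100·exp(−πζ/√(1−ζ²)) = 100·exp(−π·0.7926/√0.3718) = 1.69%.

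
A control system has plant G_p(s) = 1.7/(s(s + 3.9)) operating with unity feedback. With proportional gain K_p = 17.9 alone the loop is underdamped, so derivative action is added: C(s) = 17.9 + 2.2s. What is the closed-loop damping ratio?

ζ = 0.692

Forward path: (17.9 + 2.2s)·1.7/(s(s+3.9)). The closed-loop characteristic equation is s² + (3.9 + 1.7·2.2)s + 1.7·17.9 = 0.
That is s² + 7.64s + 30.43 = 0, so ω_n = 5.516 rad/s and ζ = 7.64/(2·5.516) = 0.6925.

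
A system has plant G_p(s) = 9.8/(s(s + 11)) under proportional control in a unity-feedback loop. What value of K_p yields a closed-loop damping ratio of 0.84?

K_p = 4.37

Closed-loop characteristic equation: s² + 11s + K_p·9.8 = 0.
So ω_n = √(9.8K_p) and 2ζω_n = 11, giving ζ = 11/(2√(9.8K_p)).
Setting ζ = 0.84: √(9.8K_p) = 11/(2·0.84) = 6.548, so K_p = 42.87/9.8 = 4.37.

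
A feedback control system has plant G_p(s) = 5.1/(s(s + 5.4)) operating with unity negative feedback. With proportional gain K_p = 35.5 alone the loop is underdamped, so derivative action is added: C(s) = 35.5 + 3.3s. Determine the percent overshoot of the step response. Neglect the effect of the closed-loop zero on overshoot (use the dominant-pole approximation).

1%

Forward path: (35.5 + 3.3s)·5.1/(s(s+5.4)). The closed-loop characteristic equation is s² + (5.4 + 5.1·3.3)s + 5.1·35.5 = 0.
That is s² + 22.23s + 181 = 0, so ω_n = 13.46 rad/s and ζ = 22.23/(2·13.46) = 0.8261.
%OS = 100·exp(−πζ/√(1−ζ²)) = 1%.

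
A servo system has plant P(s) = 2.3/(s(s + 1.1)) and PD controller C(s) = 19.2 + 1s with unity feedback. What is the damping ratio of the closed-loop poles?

Forward path: (19.2 + 1s)·2.3/(s(s+1.1)). The closed-loop characteristic equation is s² + (1.1 + 2.3·1)s + 2.3·19.2 = 0.
That is s² + 3.4s + 44.16 = 0, so ω_n = 6.645 rad/s and ζ = 3.4/(2·6.645) = 0.2558.

ζ = 0.256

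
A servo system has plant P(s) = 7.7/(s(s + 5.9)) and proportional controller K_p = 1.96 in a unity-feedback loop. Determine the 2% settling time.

Closed-loop characteristic equation: s² + 5.9s + 15.09 = 0, so ω_n = 3.885 rad/s and ζ = 5.9/(2·3.885) = 0.7594.
2% settling time T_s ≈ 4/(ζω_n) = 4/2.95 = 1.36 s.

T_s ≈ 1.36 s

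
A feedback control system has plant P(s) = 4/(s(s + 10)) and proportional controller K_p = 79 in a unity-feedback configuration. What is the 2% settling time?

From 1 + K_pP(s) = 0: s² + 10s + 316 = 0 ⇒ ω_n = 17.78, ζ = 0.2813.
2% settling time T_s ≈ 4/(ζω_n) = 4/5 = 0.8 s.

T_s ≈ 0.8 s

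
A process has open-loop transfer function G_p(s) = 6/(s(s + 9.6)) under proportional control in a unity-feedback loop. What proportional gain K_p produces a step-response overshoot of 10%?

From %OS = 100·exp(−πζ/√(1−ζ²)) = 10%, ζ = −ln(0.1)/√(π²+ln²(0.1)) = 0.5912.
Characteristic equation s² + 9.6s + 6K_p = 0 gives ζ = 9.6/(2√(6K_p)).
Setting ζ = 0.5912: √(6K_p) = 9.6/(2·0.5912) = 8.12, so K_p = 65.93/6 = 11.

K_p = 11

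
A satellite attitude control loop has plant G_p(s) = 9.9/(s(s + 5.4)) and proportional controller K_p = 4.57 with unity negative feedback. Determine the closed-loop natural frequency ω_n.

ω_n = 6.73 rad/s

The closed-loop denominator is s(s+5.4) + 4.57·9.9 = s² + 5.4s + 45.24.
Matching s² + 2ζω_n s + ω_n²: ω_n = √45.24 = 6.726 rad/s and 2ζω_n = 5.4, so ζ = 5.4/(2·6.726) = 0.401.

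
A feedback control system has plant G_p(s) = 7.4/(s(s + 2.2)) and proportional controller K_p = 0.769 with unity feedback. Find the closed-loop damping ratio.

With unity feedback the closed-loop characteristic equation is s² + 2.2s + 0.769·7.4 = s² + 2.2s + 5.691 = 0.
Matching s² + 2ζω_n s + ω_n²: ω_n = √5.691 = 2.385 rad/s and 2ζω_n = 2.2, so ζ = 2.2/(2·2.385) = 0.461.

ζ = 0.461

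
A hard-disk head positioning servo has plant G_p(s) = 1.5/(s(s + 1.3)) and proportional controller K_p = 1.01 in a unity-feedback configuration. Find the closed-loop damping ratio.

With unity feedback the closed-loop characteristic equation is s² + 1.3s + 1.01·1.5 = s² + 1.3s + 1.515 = 0.
So ω_n² = 1.515 ⇒ ω_n = 1.231 rad/s, and ζ = 1.3/(2ω_n) = 0.528.

ζ = 0.528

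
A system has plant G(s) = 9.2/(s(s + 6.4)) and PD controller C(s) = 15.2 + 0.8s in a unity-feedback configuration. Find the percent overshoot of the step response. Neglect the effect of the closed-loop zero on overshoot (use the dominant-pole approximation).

Forward path: (15.2 + 0.8s)·9.2/(s(s+6.4)). The closed-loop characteristic equation is s² + (6.4 + 9.2·0.8)s + 9.2·15.2 = 0.
That is s² + 13.76s + 139.8 = 0, so ω_n = 11.83 rad/s and ζ = 13.76/(2·11.83) = 0.5818.
%OS = 100·exp(−πζ/√(1−ζ²)) = 10.6%.

10.6%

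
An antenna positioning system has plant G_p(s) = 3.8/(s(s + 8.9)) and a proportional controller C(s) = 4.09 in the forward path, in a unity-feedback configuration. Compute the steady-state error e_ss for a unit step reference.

The open loop C(s)G_p(s) has a pole at the origin (type 1), so the static position error constant is infinite and e_ss = 1/(1+∞) = 0.

0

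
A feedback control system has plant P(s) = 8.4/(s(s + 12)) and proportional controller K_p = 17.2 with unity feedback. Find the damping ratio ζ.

ζ = 0.499

1 + K_p·P(s) = 0 gives s² + 12s + 144.5 = 0.
Matching s² + 2ζω_n s + ω_n²: ω_n = √144.5 = 12.02 rad/s and 2ζω_n = 12, so ζ = 12/(2·12.02) = 0.499.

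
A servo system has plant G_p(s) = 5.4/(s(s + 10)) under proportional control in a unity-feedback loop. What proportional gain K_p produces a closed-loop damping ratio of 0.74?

Closed-loop characteristic equation: s² + 10s + K_p·5.4 = 0.
So ω_n = √(5.4K_p) and 2ζω_n = 10, giving ζ = 10/(2√(5.4K_p)).
Setting ζ = 0.74: √(5.4K_p) = 10/(2·0.74) = 6.757, so K_p = 45.65/5.4 = 8.45.

K_p = 8.45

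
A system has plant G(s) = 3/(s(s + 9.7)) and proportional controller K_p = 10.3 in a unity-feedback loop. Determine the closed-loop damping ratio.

ζ = 0.872

1 + K_p·G(s) = 0 gives s² + 9.7s + 30.9 = 0.
So ω_n² = 30.9 ⇒ ω_n = 5.559 rad/s, and ζ = 9.7/(2ω_n) = 0.872.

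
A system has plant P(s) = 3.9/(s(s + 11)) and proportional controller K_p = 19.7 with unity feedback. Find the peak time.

T_p = 0.46 s

From 1 + K_pP(s) = 0: s² + 11s + 76.83 = 0 ⇒ ω_n = 8.765, ζ = 0.6275.
Damped frequency ω_d = ω_n√(1−ζ²) = 6.825 rad/s, so peak time T_p = π/ω_d = 0.46 s.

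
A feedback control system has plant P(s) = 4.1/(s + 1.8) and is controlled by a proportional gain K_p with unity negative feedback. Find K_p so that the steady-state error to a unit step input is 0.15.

K_p = 2.49

For a type-0 loop with proportional control, e_ss = 1/(1 + K_p·P(0)).
P(0) = 2.278. Require 1/(1 + K_p·2.278) = 0.15, so 1 + 2.278·K_p = 6.667.
K_p = (6.667 − 1)/2.278 = 2.49.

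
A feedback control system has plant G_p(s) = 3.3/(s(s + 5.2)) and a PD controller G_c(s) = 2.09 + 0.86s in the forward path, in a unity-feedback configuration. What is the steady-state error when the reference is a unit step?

The open loop G_c(s)G_p(s) has a pole at the origin (type 1), so the static position error constant is infinite and e_ss = 1/(1+∞) = 0.

0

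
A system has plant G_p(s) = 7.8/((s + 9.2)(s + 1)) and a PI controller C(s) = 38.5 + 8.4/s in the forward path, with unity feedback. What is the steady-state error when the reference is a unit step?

The open loop C(s)G_p(s) has a pole at the origin (type 1), so the static position error constant is infinite and e_ss = 1/(1+∞) = 0.

0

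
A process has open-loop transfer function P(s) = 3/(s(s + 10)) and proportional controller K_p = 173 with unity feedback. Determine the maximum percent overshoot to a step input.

From 1 + K_pP(s) = 0: s² + 10s + 519 = 0 ⇒ ω_n = 22.78, ζ = 0.2195.
%OS = 100·exp(−πζ/√(1−ζ²)) = 100·exp(−π·0.2195/√0.9518) = 49.3%.

49.3%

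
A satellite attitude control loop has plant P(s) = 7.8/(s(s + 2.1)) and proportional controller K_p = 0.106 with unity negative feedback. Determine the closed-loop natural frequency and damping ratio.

ω_n = 0.909 rad/s, ζ = 1.15

1 + K_p·P(s) = 0 gives s² + 2.1s + 0.8268 = 0.
Matching s² + 2ζω_n s + ω_n²: ω_n = √0.8268 = 0.9093 rad/s and 2ζω_n = 2.1, so ζ = 2.1/(2·0.9093) = 1.15.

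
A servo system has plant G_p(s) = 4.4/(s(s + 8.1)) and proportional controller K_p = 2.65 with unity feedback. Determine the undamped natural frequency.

ω_n = 3.41 rad/s

1 + K_p·G_p(s) = 0 gives s² + 8.1s + 11.66 = 0.
Matching s² + 2ζω_n s + ω_n²: ω_n = √11.66 = 3.415 rad/s and 2ζω_n = 8.1, so ζ = 8.1/(2·3.415) = 1.19.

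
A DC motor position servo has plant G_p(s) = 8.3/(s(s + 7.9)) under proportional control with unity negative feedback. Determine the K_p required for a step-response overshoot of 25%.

From %OS = 100·exp(−πζ/√(1−ζ²)) = 25%, ζ = −ln(0.25)/√(π²+ln²(0.25)) = 0.4037.
Characteristic equation s² + 7.9s + 8.3K_p = 0 gives ζ = 7.9/(2√(8.3K_p)).
Setting ζ = 0.4037: √(8.3K_p) = 7.9/(2·0.4037) = 9.784, so K_p = 95.73/8.3 = 11.5.

K_p = 11.5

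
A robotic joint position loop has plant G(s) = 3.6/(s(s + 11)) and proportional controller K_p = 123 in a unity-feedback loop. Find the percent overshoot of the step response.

42.7%

From 1 + K_pG(s) = 0: s² + 11s + 442.8 = 0 ⇒ ω_n = 21.04, ζ = 0.2614.
%OS = 100·exp(−πζ/√(1−ζ²)) = 100·exp(−π·0.2614/√0.9317) = 42.7%.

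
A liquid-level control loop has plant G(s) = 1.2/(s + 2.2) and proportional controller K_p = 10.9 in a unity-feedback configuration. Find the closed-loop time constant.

τ = 0.0654 s

Closed-loop transfer function: T(s) = K_p·G(s)/(1 + K_p·G(s)) = 13.08/(s + 2.2 + 13.08) = 13.08/(s + 15.28).
Time constant τ = 1/15.28 = 0.0654 s.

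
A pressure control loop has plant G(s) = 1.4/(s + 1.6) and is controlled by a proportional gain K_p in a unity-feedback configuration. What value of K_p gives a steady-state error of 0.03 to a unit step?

For a type-0 loop with proportional control, e_ss = 1/(1 + K_p·G(0)).
G(0) = 0.875. Require 1/(1 + K_p·0.875) = 0.03, so 1 + 0.875·K_p = 33.33.
K_p = (33.33 − 1)/0.875 = 37.

K_p = 37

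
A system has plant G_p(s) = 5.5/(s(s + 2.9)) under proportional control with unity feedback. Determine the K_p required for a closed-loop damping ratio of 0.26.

Closed-loop characteristic equation: s² + 2.9s + K_p·5.5 = 0.
So ω_n = √(5.5K_p) and 2ζω_n = 2.9, giving ζ = 2.9/(2√(5.5K_p)).
Setting ζ = 0.26: √(5.5K_p) = 2.9/(2·0.26) = 5.577, so K_p = 31.1/5.5 = 5.65.

K_p = 5.65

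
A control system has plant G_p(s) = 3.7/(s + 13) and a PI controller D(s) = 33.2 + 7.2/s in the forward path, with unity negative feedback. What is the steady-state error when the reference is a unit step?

0

The open loop D(s)G_p(s) has a pole at the origin (type 1), so the static position error constant is infinite and e_ss = 1/(1+∞) = 0.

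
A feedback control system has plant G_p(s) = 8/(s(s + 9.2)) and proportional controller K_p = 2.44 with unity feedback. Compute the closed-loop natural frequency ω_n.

With unity feedback the closed-loop characteristic equation is s² + 9.2s + 2.44·8 = s² + 9.2s + 19.52 = 0.
So ω_n² = 19.52 ⇒ ω_n = 4.418 rad/s, and ζ = 9.2/(2ω_n) = 1.04.

ω_n = 4.42 rad/s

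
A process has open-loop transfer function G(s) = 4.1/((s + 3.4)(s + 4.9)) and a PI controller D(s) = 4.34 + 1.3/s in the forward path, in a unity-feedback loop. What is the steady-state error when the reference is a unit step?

0

The open loop D(s)G(s) has a pole at the origin (type 1), so the static position error constant is infinite and e_ss = 1/(1+∞) = 0.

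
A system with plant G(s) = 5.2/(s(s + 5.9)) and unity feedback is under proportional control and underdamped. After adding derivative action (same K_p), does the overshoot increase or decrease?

The derivative term adds K·K_d to the s-coefficient of the characteristic equation, raising 2ζω_n while ω_n is unchanged; ζ increases, so overshoot decreases.

decrease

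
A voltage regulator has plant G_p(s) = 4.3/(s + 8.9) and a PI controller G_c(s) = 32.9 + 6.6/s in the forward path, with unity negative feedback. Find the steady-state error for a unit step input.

0

The open loop G_c(s)G_p(s) has a pole at the origin (type 1), so the static position error constant is infinite and e_ss = 1/(1+∞) = 0.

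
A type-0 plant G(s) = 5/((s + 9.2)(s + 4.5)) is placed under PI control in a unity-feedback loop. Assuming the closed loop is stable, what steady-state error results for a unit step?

The PI controller's integrator makes the forward path type 1, so e_ss to a step is zero.

0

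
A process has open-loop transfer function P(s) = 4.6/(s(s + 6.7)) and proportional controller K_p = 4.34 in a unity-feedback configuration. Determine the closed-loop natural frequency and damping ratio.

1 + K_p·P(s) = 0 gives s² + 6.7s + 19.96 = 0.
Matching s² + 2ζω_n s + ω_n²: ω_n = √19.96 = 4.468 rad/s and 2ζω_n = 6.7, so ζ = 6.7/(2·4.468) = 0.75.

ω_n = 4.47 rad/s, ζ = 0.75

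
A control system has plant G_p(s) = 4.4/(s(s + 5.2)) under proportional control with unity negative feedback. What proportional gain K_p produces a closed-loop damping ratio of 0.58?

K_p = 4.57

Closed-loop characteristic equation: s² + 5.2s + K_p·4.4 = 0.
So ω_n = √(4.4K_p) and 2ζω_n = 5.2, giving ζ = 5.2/(2√(4.4K_p)).
Setting ζ = 0.58: √(4.4K_p) = 5.2/(2·0.58) = 4.483, so K_p = 20.1/4.4 = 4.57.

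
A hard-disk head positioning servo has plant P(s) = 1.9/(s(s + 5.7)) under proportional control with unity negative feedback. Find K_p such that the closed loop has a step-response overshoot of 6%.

K_p = 9.61

From %OS = 100·exp(−πζ/√(1−ζ²)) = 6%, ζ = −ln(0.06)/√(π²+ln²(0.06)) = 0.6671.
Characteristic equation s² + 5.7s + 1.9K_p = 0 gives ζ = 5.7/(2√(1.9K_p)).
Setting ζ = 0.6671: √(1.9K_p) = 5.7/(2·0.6671) = 4.272, so K_p = 18.25/1.9 = 9.61.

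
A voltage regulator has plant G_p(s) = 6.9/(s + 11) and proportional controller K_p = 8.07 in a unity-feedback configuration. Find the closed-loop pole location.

Closed-loop transfer function: T(s) = K_p·G_p(s)/(1 + K_p·G_p(s)) = 55.68/(s + 11 + 55.68) = 55.68/(s + 66.68).
The closed-loop pole is at s = −66.68.

s = -66.68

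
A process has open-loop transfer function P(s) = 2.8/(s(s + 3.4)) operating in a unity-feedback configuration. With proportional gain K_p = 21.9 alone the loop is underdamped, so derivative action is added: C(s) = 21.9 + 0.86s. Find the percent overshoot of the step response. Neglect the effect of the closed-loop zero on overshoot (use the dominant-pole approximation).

Forward path: (21.9 + 0.86s)·2.8/(s(s+3.4)). The closed-loop characteristic equation is s² + (3.4 + 2.8·0.86)s + 2.8·21.9 = 0.
That is s² + 5.808s + 61.32 = 0, so ω_n = 7.831 rad/s and ζ = 5.808/(2·7.831) = 0.3708.
%OS = 100·exp(−πζ/√(1−ζ²)) = 28.5%.

28.5%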